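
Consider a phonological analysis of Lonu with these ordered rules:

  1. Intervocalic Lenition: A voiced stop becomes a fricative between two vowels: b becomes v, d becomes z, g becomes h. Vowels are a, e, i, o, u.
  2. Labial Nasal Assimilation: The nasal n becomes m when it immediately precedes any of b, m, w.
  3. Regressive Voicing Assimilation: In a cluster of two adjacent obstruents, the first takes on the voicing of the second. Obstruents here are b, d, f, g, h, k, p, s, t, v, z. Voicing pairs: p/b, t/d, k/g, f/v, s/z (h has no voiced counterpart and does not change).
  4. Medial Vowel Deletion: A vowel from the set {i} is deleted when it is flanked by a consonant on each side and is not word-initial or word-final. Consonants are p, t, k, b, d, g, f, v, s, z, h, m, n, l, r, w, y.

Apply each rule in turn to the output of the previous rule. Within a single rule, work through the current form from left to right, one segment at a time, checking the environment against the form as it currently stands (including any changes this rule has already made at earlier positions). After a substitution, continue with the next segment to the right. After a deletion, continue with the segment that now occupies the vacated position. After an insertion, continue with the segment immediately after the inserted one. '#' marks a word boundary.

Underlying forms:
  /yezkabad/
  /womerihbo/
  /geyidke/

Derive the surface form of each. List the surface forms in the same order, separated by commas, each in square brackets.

[yeskavad], [womerhbo], [geytke]

/yezkabad/:
  1 Intervocalic Lenition: [yezkabad] → [yezkavad]
  2 Labial Nasal Assimilation: no change — [yezkavad]
  3 Regressive Voicing Assimilation: [yezkavad] → [yeskavad]
  4 Medial Vowel Deletion: no change — [yeskavad]
/womerihbo/:
  1 Intervocalic Lenition: no change — [womerihbo]
  2 Labial Nasal Assimilation: no change — [womerihbo]
  3 Regressive Voicing Assimilation: no change — [womerihbo]
  4 Medial Vowel Deletion: [womerihbo] → [womerhbo]
/geyidke/:
  1 Intervocalic Lenition: no change — [geyidke]
  2 Labial Nasal Assimilation: no change — [geyidke]
  3 Regressive Voicing Assimilation: [geyidke] → [geyitke]
  4 Medial Vowel Deletion: [geyitke] → [geytke]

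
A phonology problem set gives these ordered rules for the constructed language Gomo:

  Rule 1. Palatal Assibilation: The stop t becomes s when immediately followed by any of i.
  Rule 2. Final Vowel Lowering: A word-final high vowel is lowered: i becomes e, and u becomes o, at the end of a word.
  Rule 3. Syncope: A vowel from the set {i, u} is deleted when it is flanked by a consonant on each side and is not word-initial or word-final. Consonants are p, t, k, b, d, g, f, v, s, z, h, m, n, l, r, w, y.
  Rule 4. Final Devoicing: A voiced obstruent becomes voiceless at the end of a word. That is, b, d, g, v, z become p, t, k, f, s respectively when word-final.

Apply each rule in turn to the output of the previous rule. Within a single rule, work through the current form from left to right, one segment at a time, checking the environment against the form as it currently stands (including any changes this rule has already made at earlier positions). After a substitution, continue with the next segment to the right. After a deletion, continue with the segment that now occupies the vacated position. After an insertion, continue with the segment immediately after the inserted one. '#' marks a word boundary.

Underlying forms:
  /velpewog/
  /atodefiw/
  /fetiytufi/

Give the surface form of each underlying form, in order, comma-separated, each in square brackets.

[velpewok], [atodefw], [fesytfe]

/velpewog/:
  Rule 1 Palatal Assibilation: no change — [velpewog]
  Rule 2 Final Vowel Lowering: no change — [velpewog]
  Rule 3 Syncope: no change — [velpewog]
  Rule 4 Final Devoicing: [velpewog] → [velpewok]
/atodefiw/:
  Rule 1 Palatal Assibilation: no change — [atodefiw]
  Rule 2 Final Vowel Lowering: no change — [atodefiw]
  Rule 3 Syncope: [atodefiw] → [atodefw]
  Rule 4 Final Devoicing: no change — [atodefw]
/fetiytufi/:
  Rule 1 Palatal Assibilation: [fetiytufi] → [fesiytufi]
  Rule 2 Final Vowel Lowering: [fesiytufi] → [fesiytufe]
  Rule 3 Syncope: [fesiytufe] → [fesytfe]
  Rule 4 Final Devoicing: no change — [fesytfe]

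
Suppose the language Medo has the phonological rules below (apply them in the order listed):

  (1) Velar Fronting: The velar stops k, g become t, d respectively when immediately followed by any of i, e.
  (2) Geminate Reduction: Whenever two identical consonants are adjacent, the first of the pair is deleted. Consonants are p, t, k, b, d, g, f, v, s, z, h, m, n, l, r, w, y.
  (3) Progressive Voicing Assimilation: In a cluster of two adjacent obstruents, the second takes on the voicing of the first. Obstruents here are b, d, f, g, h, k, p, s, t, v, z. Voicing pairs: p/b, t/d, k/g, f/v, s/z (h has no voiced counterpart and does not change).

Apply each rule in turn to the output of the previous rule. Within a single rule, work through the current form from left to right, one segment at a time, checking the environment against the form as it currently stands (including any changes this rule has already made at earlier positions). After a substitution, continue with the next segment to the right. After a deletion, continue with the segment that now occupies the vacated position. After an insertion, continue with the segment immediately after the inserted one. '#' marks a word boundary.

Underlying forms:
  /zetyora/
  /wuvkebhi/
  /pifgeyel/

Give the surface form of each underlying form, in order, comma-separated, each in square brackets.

/zetyora/:
  (1) Velar Fronting: no change — [zetyora]
  (2) Geminate Reduction: no change — [zetyora]
  (3) Progressive Voicing Assimilation: no change — [zetyora]
/wuvkebhi/:
  (1) Velar Fronting: [wuvkebhi] → [wuvtebhi]
  (2) Geminate Reduction: no change — [wuvtebhi]
  (3) Progressive Voicing Assimilation: [wuvtebhi] → [wuvdebhi]
/pifgeyel/:
  (1) Velar Fronting: [pifgeyel] → [pifdeyel]
  (2) Geminate Reduction: no change — [pifdeyel]
  (3) Progressive Voicing Assimilation: [pifdeyel] → [pifteyel]

[zetyora], [wuvdebhi], [pifteyel]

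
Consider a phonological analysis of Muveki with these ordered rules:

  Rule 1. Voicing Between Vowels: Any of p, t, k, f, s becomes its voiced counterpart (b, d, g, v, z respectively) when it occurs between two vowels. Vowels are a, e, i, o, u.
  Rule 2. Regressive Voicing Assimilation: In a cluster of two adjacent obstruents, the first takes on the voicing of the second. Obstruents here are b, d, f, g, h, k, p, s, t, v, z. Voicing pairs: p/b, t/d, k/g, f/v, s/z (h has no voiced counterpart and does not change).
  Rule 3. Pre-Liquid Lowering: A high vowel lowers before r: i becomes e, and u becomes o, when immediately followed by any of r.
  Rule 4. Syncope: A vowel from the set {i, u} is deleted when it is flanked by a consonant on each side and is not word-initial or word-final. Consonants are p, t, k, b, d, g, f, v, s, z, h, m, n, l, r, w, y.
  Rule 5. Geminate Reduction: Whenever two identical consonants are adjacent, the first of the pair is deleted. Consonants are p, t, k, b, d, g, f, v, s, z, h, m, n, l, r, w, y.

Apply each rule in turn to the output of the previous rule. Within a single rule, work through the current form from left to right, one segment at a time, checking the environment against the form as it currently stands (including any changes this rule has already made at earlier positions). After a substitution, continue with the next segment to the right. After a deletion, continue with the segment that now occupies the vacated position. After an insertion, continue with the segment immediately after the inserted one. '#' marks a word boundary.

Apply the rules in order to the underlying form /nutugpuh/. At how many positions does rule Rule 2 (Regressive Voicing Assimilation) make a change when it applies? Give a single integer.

Rule 1 Voicing Between Vowels: [nutugpuh] → [nudugpuh]
Rule 2 Regressive Voicing Assimilation: [nudugpuh] → [nudukpuh]
Rule 3 Pre-Liquid Lowering: no change — [nudukpuh]
Rule 4 Syncope: [nudukpuh] → [ndkph]
Rule 5 Geminate Reduction: no change — [ndkph]
Rule Rule 2 changed 1 position(s).

1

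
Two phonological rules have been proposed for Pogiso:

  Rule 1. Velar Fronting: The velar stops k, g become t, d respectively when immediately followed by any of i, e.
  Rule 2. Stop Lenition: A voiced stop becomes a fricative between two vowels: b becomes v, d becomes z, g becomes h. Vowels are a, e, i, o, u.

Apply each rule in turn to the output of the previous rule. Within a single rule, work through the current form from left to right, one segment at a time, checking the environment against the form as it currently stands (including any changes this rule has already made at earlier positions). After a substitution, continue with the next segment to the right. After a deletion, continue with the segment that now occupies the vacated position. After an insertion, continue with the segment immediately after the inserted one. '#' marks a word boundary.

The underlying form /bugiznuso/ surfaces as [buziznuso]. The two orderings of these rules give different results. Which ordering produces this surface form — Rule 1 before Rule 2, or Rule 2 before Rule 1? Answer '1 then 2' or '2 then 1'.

Order 1 then 2:
  1 Velar Fronting: [bugiznuso] → [budiznuso]
  2 Stop Lenition: [budiznuso] → [buziznuso]
  result: [buziznuso]
Order 2 then 1:
  2 Stop Lenition: [bugiznuso] → [buhiznuso]
  1 Velar Fronting: no change — [buhiznuso]
  result: [buhiznuso]

1 then 2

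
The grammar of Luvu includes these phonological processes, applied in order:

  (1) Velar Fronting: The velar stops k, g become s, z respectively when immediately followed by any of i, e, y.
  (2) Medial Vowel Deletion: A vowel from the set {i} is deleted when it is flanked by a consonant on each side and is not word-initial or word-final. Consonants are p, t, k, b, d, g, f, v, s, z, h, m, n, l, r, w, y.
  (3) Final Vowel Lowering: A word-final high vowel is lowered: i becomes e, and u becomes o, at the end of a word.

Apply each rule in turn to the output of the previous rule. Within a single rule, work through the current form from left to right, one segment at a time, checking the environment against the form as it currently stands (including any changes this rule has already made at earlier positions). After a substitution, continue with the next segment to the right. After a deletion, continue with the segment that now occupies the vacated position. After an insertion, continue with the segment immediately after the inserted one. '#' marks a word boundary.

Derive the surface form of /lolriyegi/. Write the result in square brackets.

[lolryeze]

(1) Velar Fronting: [lolriyegi] → [lolriyezi]
(2) Medial Vowel Deletion: [lolriyezi] → [lolryezi]
(3) Final Vowel Lowering: [lolryezi] → [lolryeze]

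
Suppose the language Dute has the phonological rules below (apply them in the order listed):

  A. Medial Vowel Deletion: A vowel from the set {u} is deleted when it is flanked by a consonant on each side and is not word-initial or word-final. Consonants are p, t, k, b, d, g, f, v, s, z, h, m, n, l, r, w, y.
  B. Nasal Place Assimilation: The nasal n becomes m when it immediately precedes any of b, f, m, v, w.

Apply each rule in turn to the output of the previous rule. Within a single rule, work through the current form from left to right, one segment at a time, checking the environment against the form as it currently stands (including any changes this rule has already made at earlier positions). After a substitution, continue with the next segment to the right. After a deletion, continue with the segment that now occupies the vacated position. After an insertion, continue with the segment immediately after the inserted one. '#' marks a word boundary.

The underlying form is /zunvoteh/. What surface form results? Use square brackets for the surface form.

A Medial Vowel Deletion: [zunvoteh] → [znvoteh]
B Nasal Place Assimilation: [znvoteh] → [zmvoteh]

[zmvoteh]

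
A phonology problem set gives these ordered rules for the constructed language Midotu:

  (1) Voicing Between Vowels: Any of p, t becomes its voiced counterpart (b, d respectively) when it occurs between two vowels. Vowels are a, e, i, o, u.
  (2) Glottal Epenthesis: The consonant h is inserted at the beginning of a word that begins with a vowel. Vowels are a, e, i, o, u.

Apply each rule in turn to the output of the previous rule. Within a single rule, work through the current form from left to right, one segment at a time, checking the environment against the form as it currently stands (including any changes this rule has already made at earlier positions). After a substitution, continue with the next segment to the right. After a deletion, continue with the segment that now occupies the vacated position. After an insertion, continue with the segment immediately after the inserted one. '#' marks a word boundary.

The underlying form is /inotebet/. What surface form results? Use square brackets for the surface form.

(1) Voicing Between Vowels: [inotebet] → [inodebet]
(2) Glottal Epenthesis: [inodebet] → [hinodebet]

[hinodebet]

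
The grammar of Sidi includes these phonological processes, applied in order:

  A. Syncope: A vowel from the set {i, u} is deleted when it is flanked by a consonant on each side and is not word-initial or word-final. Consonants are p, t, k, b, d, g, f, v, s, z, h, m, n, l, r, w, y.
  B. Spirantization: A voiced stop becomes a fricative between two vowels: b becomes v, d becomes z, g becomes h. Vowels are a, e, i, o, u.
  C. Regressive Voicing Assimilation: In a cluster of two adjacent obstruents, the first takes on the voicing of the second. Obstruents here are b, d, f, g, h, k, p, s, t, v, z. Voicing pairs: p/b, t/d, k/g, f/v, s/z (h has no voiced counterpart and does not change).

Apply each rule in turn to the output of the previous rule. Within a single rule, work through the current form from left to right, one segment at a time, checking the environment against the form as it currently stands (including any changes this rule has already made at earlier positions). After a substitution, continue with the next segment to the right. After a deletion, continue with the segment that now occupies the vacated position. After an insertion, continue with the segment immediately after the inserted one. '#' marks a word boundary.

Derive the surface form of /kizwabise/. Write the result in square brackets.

[gzwapse]

A Syncope: [kizwabise] → [kzwabse]
B Spirantization: no change — [kzwabse]
C Regressive Voicing Assimilation: [kzwabse] → [gzwapse]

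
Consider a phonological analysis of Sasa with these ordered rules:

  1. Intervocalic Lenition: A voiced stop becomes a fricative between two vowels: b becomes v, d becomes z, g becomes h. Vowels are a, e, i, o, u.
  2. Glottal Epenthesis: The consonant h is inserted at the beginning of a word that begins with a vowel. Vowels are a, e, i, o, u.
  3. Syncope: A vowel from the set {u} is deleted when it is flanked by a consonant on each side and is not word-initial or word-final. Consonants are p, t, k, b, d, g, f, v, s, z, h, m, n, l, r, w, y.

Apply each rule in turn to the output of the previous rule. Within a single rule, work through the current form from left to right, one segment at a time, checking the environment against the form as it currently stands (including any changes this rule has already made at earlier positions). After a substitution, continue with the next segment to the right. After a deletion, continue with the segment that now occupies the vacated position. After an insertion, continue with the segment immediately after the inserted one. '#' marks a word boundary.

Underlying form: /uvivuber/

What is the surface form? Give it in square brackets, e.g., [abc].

[hvivver]

1 Intervocalic Lenition: [uvivuber] → [uvivuver]
2 Glottal Epenthesis: [uvivuver] → [huvivuver]
3 Syncope: [huvivuver] → [hvivver]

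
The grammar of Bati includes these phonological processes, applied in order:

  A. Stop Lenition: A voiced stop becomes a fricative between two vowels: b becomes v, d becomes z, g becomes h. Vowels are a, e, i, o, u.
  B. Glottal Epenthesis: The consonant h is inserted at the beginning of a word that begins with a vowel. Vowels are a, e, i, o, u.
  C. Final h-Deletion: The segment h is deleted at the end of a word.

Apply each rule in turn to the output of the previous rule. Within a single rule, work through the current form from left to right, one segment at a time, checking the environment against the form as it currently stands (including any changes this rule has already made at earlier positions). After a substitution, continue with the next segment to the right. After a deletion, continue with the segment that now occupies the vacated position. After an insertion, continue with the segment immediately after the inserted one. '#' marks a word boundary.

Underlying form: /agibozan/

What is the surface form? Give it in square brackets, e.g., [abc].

[hahivozan]

A Stop Lenition: [agibozan] → [ahivozan]
B Glottal Epenthesis: [ahivozan] → [hahivozan]
C Final h-Deletion: no change — [hahivozan]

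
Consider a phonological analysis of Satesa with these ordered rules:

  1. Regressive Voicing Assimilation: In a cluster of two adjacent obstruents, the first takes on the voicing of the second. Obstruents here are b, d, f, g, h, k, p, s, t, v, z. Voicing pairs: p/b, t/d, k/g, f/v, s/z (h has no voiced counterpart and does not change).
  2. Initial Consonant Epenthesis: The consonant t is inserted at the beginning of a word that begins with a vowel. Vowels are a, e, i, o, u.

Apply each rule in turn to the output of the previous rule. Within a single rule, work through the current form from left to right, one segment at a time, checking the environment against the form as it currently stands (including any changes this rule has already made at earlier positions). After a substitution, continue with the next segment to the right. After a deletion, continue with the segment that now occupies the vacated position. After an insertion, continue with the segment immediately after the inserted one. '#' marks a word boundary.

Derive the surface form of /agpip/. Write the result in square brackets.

[takpip]

1 Regressive Voicing Assimilation: [agpip] → [akpip]
2 Initial Consonant Epenthesis: [akpip] → [takpip]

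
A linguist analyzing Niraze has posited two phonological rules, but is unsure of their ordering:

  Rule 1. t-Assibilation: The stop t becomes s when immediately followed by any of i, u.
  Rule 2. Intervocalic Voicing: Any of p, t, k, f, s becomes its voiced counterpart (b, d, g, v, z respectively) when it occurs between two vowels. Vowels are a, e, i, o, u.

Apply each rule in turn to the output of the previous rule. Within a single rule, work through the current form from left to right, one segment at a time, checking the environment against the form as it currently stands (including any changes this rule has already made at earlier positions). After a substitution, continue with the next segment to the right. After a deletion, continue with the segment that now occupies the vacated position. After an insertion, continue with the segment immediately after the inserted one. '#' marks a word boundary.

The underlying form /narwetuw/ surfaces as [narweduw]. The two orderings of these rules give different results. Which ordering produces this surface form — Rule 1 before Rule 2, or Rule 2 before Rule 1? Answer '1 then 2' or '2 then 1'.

2 then 1

Order 1 then 2:
  1 t-Assibilation: [narwetuw] → [narwesuw]
  2 Intervocalic Voicing: [narwesuw] → [narwezuw]
  result: [narwezuw]
Order 2 then 1:
  2 Intervocalic Voicing: [narwetuw] → [narweduw]
  1 t-Assibilation: no change — [narweduw]
  result: [narweduw]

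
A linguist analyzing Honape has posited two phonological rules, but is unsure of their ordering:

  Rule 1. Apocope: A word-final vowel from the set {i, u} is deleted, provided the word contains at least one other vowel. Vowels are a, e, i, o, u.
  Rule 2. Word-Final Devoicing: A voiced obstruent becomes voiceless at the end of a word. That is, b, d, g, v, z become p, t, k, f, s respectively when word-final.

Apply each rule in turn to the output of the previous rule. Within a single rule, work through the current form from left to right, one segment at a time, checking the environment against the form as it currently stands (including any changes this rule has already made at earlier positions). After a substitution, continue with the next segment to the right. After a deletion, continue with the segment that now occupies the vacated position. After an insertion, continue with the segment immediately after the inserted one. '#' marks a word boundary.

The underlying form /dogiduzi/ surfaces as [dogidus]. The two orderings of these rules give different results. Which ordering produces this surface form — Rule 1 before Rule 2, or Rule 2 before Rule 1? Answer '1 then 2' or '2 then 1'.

1 then 2

Order 1 then 2:
  1 Apocope: [dogiduzi] → [dogiduz]
  2 Word-Final Devoicing: [dogiduz] → [dogidus]
  result: [dogidus]
Order 2 then 1:
  2 Word-Final Devoicing: no change — [dogiduzi]
  1 Apocope: [dogiduzi] → [dogiduz]
  result: [dogiduz]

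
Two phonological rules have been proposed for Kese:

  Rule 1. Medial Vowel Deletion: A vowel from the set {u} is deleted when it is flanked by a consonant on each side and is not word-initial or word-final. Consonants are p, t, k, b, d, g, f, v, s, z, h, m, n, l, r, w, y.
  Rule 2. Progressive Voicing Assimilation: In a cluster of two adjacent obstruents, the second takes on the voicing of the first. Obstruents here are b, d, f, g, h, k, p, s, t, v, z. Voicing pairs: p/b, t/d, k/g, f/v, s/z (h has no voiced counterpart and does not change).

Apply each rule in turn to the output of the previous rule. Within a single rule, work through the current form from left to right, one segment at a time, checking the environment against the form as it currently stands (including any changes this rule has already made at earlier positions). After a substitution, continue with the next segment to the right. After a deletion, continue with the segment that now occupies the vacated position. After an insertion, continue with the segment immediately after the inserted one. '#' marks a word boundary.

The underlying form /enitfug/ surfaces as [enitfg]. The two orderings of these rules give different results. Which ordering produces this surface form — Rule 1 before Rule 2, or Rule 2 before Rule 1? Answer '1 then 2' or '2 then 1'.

Order 1 then 2:
  1 Medial Vowel Deletion: [enitfug] → [enitfg]
  2 Progressive Voicing Assimilation: [enitfg] → [enitfk]
  result: [enitfk]
Order 2 then 1:
  2 Progressive Voicing Assimilation: no change — [enitfug]
  1 Medial Vowel Deletion: [enitfug] → [enitfg]
  result: [enitfg]

2 then 1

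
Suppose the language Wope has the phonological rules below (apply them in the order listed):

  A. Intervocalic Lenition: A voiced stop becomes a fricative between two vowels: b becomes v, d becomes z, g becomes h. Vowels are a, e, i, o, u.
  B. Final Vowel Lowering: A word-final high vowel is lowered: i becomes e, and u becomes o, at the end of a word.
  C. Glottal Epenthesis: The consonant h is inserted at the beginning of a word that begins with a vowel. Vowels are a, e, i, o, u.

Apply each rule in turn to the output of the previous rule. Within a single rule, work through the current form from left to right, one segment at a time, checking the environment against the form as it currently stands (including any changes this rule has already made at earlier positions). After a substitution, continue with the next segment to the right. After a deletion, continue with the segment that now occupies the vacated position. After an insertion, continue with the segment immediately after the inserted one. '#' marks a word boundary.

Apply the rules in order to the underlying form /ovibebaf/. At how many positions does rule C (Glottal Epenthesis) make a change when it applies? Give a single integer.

1

A Intervocalic Lenition: [ovibebaf] → [ovivevaf]
B Final Vowel Lowering: no change — [ovivevaf]
C Glottal Epenthesis: [ovivevaf] → [hovivevaf]
Rule C changed 1 position(s).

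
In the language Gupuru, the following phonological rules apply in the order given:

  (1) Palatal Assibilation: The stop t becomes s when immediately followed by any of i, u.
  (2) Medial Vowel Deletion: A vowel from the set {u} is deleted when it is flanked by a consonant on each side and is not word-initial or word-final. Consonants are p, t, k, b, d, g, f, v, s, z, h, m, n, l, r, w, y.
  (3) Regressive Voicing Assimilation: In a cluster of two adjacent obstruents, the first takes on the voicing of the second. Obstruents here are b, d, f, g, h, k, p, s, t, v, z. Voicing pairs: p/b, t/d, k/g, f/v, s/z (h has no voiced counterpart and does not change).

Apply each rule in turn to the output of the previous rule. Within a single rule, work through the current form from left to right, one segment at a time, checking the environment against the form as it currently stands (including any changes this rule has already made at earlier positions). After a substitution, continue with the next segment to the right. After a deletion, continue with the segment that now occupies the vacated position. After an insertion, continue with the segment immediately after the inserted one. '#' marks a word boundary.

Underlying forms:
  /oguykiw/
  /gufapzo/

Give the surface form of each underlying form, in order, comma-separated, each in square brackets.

[ogykiw], [kfabzo]

/oguykiw/:
  (1) Palatal Assibilation: no change — [oguykiw]
  (2) Medial Vowel Deletion: [oguykiw] → [ogykiw]
  (3) Regressive Voicing Assimilation: no change — [ogykiw]
/gufapzo/:
  (1) Palatal Assibilation: no change — [gufapzo]
  (2) Medial Vowel Deletion: [gufapzo] → [gfapzo]
  (3) Regressive Voicing Assimilation: [gfapzo] → [kfabzo]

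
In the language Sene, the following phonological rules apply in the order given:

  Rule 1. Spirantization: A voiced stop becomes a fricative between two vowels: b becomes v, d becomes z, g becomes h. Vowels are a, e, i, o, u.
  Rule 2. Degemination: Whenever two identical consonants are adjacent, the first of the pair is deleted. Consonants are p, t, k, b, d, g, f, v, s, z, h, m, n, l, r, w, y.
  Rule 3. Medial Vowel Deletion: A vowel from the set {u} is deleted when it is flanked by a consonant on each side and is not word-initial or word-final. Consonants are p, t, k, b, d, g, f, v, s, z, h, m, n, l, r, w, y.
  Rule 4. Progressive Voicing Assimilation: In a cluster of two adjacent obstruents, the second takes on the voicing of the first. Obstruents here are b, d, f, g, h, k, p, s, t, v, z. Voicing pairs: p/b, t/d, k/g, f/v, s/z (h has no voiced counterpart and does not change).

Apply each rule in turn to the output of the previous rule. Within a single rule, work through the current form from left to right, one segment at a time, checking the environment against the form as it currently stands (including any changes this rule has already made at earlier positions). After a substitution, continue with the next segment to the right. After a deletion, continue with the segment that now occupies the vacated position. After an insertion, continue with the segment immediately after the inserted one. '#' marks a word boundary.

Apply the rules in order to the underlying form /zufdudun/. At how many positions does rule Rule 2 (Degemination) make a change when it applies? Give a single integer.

Rule 1 Spirantization: [zufdudun] → [zufduzun]
Rule 2 Degemination: no change — [zufduzun]
Rule 3 Medial Vowel Deletion: [zufduzun] → [zfdzn]
Rule 4 Progressive Voicing Assimilation: [zfdzn] → [zvdzn]
Rule Rule 2 changed 0 position(s).

0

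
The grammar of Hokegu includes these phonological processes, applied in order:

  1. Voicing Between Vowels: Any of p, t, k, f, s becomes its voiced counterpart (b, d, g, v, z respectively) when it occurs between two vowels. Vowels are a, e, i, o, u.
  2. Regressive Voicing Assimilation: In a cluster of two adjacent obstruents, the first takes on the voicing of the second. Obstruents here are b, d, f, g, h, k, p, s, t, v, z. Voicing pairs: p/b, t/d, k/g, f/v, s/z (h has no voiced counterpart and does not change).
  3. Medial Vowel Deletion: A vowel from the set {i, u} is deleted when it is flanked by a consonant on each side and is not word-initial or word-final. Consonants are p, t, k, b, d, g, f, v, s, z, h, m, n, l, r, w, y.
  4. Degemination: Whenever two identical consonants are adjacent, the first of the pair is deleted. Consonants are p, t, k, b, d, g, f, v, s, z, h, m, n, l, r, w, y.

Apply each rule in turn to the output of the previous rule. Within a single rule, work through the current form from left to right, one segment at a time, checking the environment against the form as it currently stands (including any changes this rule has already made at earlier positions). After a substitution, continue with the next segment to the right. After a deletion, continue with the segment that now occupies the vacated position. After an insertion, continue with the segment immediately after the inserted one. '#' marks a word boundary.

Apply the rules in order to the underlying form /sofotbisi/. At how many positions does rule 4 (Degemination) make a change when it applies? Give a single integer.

0

1 Voicing Between Vowels: [sofotbisi] → [sovotbizi]
2 Regressive Voicing Assimilation: [sovotbizi] → [sovodbizi]
3 Medial Vowel Deletion: [sovodbizi] → [sovodbzi]
4 Degemination: no change — [sovodbzi]
Rule 4 changed 0 position(s).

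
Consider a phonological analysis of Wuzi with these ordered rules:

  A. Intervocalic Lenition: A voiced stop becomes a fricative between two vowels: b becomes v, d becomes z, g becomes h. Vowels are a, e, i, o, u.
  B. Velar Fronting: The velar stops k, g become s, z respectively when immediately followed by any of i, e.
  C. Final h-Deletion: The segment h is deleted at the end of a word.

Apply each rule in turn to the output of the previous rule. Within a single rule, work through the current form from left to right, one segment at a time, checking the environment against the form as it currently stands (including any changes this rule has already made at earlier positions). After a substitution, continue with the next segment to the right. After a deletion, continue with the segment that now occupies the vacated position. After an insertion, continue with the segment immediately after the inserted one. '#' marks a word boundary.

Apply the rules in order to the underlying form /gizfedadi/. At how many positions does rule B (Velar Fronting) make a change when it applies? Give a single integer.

A Intervocalic Lenition: [gizfedadi] → [gizfezazi]
B Velar Fronting: [gizfezazi] → [zizfezazi]
C Final h-Deletion: no change — [zizfezazi]
Rule B changed 1 position(s).

1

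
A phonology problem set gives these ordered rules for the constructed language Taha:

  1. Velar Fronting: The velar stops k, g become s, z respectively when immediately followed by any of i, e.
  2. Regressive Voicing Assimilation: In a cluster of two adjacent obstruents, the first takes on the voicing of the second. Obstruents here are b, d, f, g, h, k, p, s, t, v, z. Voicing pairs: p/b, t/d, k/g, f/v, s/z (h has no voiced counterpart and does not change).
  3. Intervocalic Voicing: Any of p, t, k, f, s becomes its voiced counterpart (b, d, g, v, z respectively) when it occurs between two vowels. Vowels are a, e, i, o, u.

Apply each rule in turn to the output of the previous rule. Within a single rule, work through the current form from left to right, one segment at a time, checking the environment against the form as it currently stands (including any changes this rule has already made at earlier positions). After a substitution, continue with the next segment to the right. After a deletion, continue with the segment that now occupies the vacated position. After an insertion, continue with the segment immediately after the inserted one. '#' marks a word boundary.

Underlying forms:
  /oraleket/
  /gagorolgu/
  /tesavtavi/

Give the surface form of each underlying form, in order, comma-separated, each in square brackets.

/oraleket/:
  1 Velar Fronting: [oraleket] → [oraleset]
  2 Regressive Voicing Assimilation: no change — [oraleset]
  3 Intervocalic Voicing: [oraleset] → [oralezet]
/gagorolgu/:
  1 Velar Fronting: no change — [gagorolgu]
  2 Regressive Voicing Assimilation: no change — [gagorolgu]
  3 Intervocalic Voicing: no change — [gagorolgu]
/tesavtavi/:
  1 Velar Fronting: no change — [tesavtavi]
  2 Regressive Voicing Assimilation: [tesavtavi] → [tesaftavi]
  3 Intervocalic Voicing: [tesaftavi] → [tezaftavi]

[oralezet], [gagorolgu], [tezaftavi]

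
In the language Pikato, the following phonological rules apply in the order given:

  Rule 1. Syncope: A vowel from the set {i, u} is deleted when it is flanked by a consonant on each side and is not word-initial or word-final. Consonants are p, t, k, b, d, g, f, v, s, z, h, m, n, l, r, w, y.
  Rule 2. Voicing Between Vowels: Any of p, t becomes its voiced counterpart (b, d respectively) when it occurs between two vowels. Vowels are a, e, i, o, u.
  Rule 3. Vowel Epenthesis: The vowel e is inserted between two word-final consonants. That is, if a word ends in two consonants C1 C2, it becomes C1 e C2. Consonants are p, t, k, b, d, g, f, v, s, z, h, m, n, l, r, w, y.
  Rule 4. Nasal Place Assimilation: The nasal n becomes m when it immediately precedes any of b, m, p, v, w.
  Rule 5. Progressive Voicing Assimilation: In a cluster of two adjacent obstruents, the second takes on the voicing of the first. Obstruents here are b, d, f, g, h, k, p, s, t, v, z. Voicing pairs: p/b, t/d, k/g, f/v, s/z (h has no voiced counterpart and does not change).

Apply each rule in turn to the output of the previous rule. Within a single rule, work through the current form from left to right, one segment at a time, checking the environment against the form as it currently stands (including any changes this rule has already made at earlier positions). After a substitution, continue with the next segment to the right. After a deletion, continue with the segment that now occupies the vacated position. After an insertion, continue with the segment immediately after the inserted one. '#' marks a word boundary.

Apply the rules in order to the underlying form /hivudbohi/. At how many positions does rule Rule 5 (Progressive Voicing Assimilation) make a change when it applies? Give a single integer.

Rule 1 Syncope: [hivudbohi] → [hvdbohi]
Rule 2 Voicing Between Vowels: no change — [hvdbohi]
Rule 3 Vowel Epenthesis: no change — [hvdbohi]
Rule 4 Nasal Place Assimilation: no change — [hvdbohi]
Rule 5 Progressive Voicing Assimilation: [hvdbohi] → [hftpohi]
Rule Rule 5 changed 3 position(s).

3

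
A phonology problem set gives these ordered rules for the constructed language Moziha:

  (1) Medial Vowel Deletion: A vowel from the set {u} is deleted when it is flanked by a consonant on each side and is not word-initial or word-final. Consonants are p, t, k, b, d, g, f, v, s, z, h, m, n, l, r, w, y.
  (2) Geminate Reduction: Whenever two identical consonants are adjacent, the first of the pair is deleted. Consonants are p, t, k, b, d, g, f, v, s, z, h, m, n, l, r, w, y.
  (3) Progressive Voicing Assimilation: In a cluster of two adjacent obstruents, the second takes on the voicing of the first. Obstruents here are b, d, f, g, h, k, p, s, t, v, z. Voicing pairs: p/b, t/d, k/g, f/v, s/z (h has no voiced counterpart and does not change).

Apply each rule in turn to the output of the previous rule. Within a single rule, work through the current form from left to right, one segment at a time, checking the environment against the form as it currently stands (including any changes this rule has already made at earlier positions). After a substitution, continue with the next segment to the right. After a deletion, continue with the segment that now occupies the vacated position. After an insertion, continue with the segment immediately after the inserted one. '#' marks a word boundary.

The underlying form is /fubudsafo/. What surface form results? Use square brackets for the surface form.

(1) Medial Vowel Deletion: [fubudsafo] → [fbdsafo]
(2) Geminate Reduction: no change — [fbdsafo]
(3) Progressive Voicing Assimilation: [fbdsafo] → [fptsafo]

[fptsafo]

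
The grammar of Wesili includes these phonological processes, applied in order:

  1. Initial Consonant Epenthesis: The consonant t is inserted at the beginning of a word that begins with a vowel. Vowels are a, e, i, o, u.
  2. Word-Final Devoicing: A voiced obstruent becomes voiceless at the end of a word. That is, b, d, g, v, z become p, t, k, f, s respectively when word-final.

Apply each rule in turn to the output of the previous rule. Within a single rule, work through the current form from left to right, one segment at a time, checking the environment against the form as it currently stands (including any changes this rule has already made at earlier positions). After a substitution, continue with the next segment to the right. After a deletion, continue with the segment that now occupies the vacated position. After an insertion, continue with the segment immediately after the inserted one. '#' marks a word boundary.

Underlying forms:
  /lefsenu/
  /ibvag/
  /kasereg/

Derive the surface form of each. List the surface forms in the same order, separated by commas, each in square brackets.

[lefsenu], [tibvak], [kaserek]

/lefsenu/:
  1 Initial Consonant Epenthesis: no change — [lefsenu]
  2 Word-Final Devoicing: no change — [lefsenu]
/ibvag/:
  1 Initial Consonant Epenthesis: [ibvag] → [tibvag]
  2 Word-Final Devoicing: [tibvag] → [tibvak]
/kasereg/:
  1 Initial Consonant Epenthesis: no change — [kasereg]
  2 Word-Final Devoicing: [kasereg] → [kaserek]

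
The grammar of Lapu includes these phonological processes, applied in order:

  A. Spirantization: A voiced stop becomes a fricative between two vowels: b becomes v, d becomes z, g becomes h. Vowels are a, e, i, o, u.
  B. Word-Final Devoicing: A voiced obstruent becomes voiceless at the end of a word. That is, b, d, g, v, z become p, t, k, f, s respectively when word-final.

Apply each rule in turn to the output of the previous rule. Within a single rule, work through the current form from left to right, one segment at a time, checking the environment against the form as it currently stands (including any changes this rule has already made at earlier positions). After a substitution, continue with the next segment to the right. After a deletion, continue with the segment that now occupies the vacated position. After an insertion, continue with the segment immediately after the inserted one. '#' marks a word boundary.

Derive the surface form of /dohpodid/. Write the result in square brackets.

[dohpozit]

A Spirantization: [dohpodid] → [dohpozid]
B Word-Final Devoicing: [dohpozid] → [dohpozit]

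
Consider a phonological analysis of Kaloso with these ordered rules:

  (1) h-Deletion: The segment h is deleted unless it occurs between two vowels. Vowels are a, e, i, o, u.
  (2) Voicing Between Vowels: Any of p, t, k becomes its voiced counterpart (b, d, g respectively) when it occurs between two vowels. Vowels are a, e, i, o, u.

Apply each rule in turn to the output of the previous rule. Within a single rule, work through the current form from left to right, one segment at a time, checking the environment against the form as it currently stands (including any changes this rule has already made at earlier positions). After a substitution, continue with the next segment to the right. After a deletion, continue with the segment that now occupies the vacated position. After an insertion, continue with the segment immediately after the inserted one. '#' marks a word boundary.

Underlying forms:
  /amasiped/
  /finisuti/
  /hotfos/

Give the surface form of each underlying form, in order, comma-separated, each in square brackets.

/amasiped/:
  (1) h-Deletion: no change — [amasiped]
  (2) Voicing Between Vowels: [amasiped] → [amasibed]
/finisuti/:
  (1) h-Deletion: no change — [finisuti]
  (2) Voicing Between Vowels: [finisuti] → [finisudi]
/hotfos/:
  (1) h-Deletion: [hotfos] → [otfos]
  (2) Voicing Between Vowels: no change — [otfos]

[amasibed], [finisudi], [otfos]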